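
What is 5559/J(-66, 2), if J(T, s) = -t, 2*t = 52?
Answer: -5559/26 ≈ -213.81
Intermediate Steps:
t = 26 (t = (½)*52 = 26)
J(T, s) = -26 (J(T, s) = -1*26 = -26)
5559/J(-66, 2) = 5559/(-26) = 5559*(-1/26) = -5559/26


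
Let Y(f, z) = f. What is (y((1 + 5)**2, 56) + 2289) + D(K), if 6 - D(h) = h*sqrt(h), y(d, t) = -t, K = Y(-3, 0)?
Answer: 2239 + 3*I*sqrt(3) ≈ 2239.0 + 5.1962*I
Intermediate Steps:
K = -3
D(h) = 6 - h**(3/2) (D(h) = 6 - h*sqrt(h) = 6 - h**(3/2))
(y((1 + 5)**2, 56) + 2289) + D(K) = (-1*56 + 2289) + (6 - (-3)**(3/2)) = (-56 + 2289) + (6 - (-3)*I*sqrt(3)) = 2233 + (6 + 3*I*sqrt(3)) = 2239 + 3*I*sqrt(3)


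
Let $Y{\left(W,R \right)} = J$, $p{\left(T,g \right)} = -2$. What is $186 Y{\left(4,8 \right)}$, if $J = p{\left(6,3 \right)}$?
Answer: $-372$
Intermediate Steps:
$J = -2$
$Y{\left(W,R \right)} = -2$
$186 Y{\left(4,8 \right)} = 186 \left(-2\right) = -372$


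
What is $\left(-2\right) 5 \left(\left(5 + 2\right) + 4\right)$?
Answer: $-110$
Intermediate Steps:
$\left(-2\right) 5 \left(\left(5 + 2\right) + 4\right) = - 10 \left(7 + 4\right) = \left(-10\right) 11 = -110$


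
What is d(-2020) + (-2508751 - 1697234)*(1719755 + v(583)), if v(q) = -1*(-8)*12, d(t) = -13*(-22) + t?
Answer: -7233667509969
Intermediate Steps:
d(t) = 286 + t
v(q) = 96 (v(q) = 8*12 = 96)
d(-2020) + (-2508751 - 1697234)*(1719755 + v(583)) = (286 - 2020) + (-2508751 - 1697234)*(1719755 + 96) = -1734 - 4205985*1719851 = -1734 - 7233667508235 = -7233667509969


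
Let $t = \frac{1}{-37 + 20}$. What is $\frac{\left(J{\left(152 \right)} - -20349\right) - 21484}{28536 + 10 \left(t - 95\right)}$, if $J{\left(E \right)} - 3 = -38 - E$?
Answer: $- \frac{11237}{234476} \approx -0.047924$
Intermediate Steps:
$t = - \frac{1}{17}$ ($t = \frac{1}{-17} = - \frac{1}{17} \approx -0.058824$)
$J{\left(E \right)} = -35 - E$ ($J{\left(E \right)} = 3 - \left(38 + E\right) = -35 - E$)
$\frac{\left(J{\left(152 \right)} - -20349\right) - 21484}{28536 + 10 \left(t - 95\right)} = \frac{\left(\left(-35 - 152\right) - -20349\right) - 21484}{28536 + 10 \left(- \frac{1}{17} - 95\right)} = \frac{\left(\left(-35 - 152\right) + 20349\right) - 21484}{28536 + 10 \left(- \frac{1616}{17}\right)} = \frac{\left(-187 + 20349\right) - 21484}{28536 - \frac{16160}{17}} = \frac{20162 - 21484}{\frac{468952}{17}} = \left(-1322\right) \frac{17}{468952} = - \frac{11237}{234476}$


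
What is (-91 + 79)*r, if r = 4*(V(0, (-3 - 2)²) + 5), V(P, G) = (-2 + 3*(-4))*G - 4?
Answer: 16752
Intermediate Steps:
V(P, G) = -4 - 14*G (V(P, G) = (-2 - 12)*G - 4 = -14*G - 4 = -4 - 14*G)
r = -1396 (r = 4*((-4 - 14*(-3 - 2)²) + 5) = 4*((-4 - 14*(-5)²) + 5) = 4*((-4 - 14*25) + 5) = 4*((-4 - 350) + 5) = 4*(-354 + 5) = 4*(-349) = -1396)
(-91 + 79)*r = (-91 + 79)*(-1396) = -12*(-1396) = 16752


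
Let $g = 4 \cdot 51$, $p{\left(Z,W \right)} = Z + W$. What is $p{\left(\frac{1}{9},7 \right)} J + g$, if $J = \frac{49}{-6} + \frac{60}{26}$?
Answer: $\frac{56980}{351} \approx 162.34$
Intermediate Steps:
$p{\left(Z,W \right)} = W + Z$
$g = 204$
$J = - \frac{457}{78}$ ($J = 49 \left(- \frac{1}{6}\right) + 60 \cdot \frac{1}{26} = - \frac{49}{6} + \frac{30}{13} = - \frac{457}{78} \approx -5.859$)
$p{\left(\frac{1}{9},7 \right)} J + g = \left(7 + \frac{1}{9}\right) \left(- \frac{457}{78}\right) + 204 = \frac{64}{9} \left(- \frac{457}{78}\right) + 204 = - \frac{14624}{351} + 204 = \frac{56980}{351}$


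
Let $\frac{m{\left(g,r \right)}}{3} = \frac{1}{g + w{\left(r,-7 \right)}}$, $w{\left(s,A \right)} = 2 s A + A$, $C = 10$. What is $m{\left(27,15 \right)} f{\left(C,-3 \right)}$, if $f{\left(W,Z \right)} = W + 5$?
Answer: $- \frac{9}{38} \approx -0.23684$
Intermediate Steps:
$f{\left(W,Z \right)} = 5 + W$
$w{\left(s,A \right)} = A + 2 A s$ ($w{\left(s,A \right)} = 2 A s + A = A + 2 A s$)
$m{\left(g,r \right)} = \frac{3}{-7 + g - 14 r}$ ($m{\left(g,r \right)} = \frac{3}{g - 7 \left(1 + 2 r\right)} = \frac{3}{g - \left(7 + 14 r\right)} = \frac{3}{-7 + g - 14 r}$)
$m{\left(27,15 \right)} f{\left(C,-3 \right)} = \frac{3}{-7 + 27 - 210} \left(5 + 10\right) = \frac{3}{-7 + 27 - 210} \cdot 15 = \frac{3}{-190} \cdot 15 = 3 \left(- \frac{1}{190}\right) 15 = \left(- \frac{3}{190}\right) 15 = - \frac{9}{38}$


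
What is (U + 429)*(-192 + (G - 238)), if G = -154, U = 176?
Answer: -353320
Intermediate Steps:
(U + 429)*(-192 + (G - 238)) = (176 + 429)*(-192 + (-154 - 238)) = 605*(-192 - 392) = 605*(-584) = -353320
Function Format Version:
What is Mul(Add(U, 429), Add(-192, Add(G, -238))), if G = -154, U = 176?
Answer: -353320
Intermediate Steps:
Mul(Add(U, 429), Add(-192, Add(G, -238))) = Mul(Add(176, 429), Add(-192, Add(-154, -238))) = Mul(605, Add(-192, -392)) = Mul(605, -584) = -353320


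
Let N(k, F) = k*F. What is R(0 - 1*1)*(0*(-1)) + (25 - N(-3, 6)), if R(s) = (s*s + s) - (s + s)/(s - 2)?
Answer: 43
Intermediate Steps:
N(k, F) = F*k
R(s) = s + s**2 - 2*s/(-2 + s) (R(s) = (s**2 + s) - 2*s/(-2 + s) = (s + s**2) - 2*s/(-2 + s) = s + s**2 - 2*s/(-2 + s))
R(0 - 1*1)*(0*(-1)) + (25 - N(-3, 6)) = ((0 - 1*1)*(-4 + (0 - 1*1)**2 - (0 - 1*1))/(-2 + (0 - 1*1)))*(0*(-1)) + (25 - 6*(-3)) = ((0 - 1)*(-4 + (0 - 1)**2 - (0 - 1))/(-2 + (0 - 1)))*0 + (25 - 1*(-18)) = -(-4 + (-1)**2 - 1*(-1))/(-2 - 1)*0 + (25 + 18) = -1*(-4 + 1 + 1)/(-3)*0 + 43 = -1*(-1/3)*(-2)*0 + 43 = -2/3*0 + 43 = 0 + 43 = 43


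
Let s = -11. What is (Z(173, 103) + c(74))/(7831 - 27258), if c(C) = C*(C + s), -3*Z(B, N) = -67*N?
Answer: -20887/58281 ≈ -0.35838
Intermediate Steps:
Z(B, N) = 67*N/3 (Z(B, N) = -(-67)*N/3 = 67*N/3)
c(C) = C*(-11 + C) (c(C) = C*(C - 11) = C*(-11 + C))
(Z(173, 103) + c(74))/(7831 - 27258) = ((67/3)*103 + 74*(-11 + 74))/(7831 - 27258) = (6901/3 + 74*63)/(-19427) = (6901/3 + 4662)*(-1/19427) = (20887/3)*(-1/19427) = -20887/58281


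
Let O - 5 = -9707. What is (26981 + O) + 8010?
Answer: 25289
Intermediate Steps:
O = -9702 (O = 5 - 9707 = -9702)
(26981 + O) + 8010 = (26981 - 9702) + 8010 = 17279 + 8010 = 25289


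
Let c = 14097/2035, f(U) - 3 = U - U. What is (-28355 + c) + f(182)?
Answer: -1558979/55 ≈ -28345.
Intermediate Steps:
f(U) = 3 (f(U) = 3 + (U - U) = 3 + 0 = 3)
c = 381/55 (c = 14097*(1/2035) = 381/55 ≈ 6.9273)
(-28355 + c) + f(182) = (-28355 + 381/55) + 3 = -1559144/55 + 3 = -1558979/55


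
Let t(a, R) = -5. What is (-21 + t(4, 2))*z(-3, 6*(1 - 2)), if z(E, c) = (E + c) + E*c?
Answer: -234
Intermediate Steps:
z(E, c) = E + c + E*c
(-21 + t(4, 2))*z(-3, 6*(1 - 2)) = (-21 - 5)*(-3 + 6*(1 - 2) - 18*(1 - 2)) = -26*(-3 + 6*(-1) - 18*(-1)) = -26*(-3 - 6 - 3*(-6)) = -26*(-3 - 6 + 18) = -26*9 = -234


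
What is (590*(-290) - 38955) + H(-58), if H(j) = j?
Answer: -210113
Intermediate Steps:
(590*(-290) - 38955) + H(-58) = (590*(-290) - 38955) - 58 = (-171100 - 38955) - 58 = -210055 - 58 = -210113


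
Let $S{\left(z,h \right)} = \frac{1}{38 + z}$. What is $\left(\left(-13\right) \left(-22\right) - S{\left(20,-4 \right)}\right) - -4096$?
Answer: $\frac{254155}{58} \approx 4382.0$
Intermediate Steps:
$\left(\left(-13\right) \left(-22\right) - S{\left(20,-4 \right)}\right) - -4096 = \left(\left(-13\right) \left(-22\right) - \frac{1}{38 + 20}\right) - -4096 = \left(286 - \frac{1}{58}\right) + 4096 = \frac{16587}{58} + 4096 = \frac{254155}{58}$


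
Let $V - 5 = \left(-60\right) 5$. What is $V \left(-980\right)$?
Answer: $289100$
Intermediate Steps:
$V = -295$ ($V = 5 - 300 = -295$)
$V \left(-980\right) = \left(-295\right) \left(-980\right) = 289100$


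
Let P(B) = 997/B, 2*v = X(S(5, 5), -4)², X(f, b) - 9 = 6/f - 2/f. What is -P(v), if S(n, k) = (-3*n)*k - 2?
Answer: -11822426/474721 ≈ -24.904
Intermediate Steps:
S(n, k) = -2 - 3*k*n (S(n, k) = -3*k*n - 2 = -2 - 3*k*n)
X(f, b) = 9 + 4/f (X(f, b) = 9 + (6/f - 2/f) = 9 + 4/f)
v = 474721/11858 (v = (9 + 4/(-2 - 3*5*5))²/2 = (9 + 4/(-2 - 75))²/2 = (9 + 4/(-77))²/2 = (9 + 4*(-1/77))²/2 = (9 - 4/77)²/2 = (689/77)²/2 = (½)*(474721/5929) = 474721/11858 ≈ 40.034)
-P(v) = -997/474721/11858 = -997*11858/474721 = -1*11822426/474721 = -11822426/474721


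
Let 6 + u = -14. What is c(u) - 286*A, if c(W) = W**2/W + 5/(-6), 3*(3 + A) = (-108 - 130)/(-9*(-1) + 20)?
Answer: 281803/174 ≈ 1619.6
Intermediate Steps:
u = -20 (u = -6 - 14 = -20)
A = -499/87 (A = -3 + ((-108 - 130)/(-9*(-1) + 20))/3 = -3 + (-238/(9 + 20))/3 = -3 + (-238/29)/3 = -3 + (-238*1/29)/3 = -3 + (1/3)*(-238/29) = -3 - 238/87 = -499/87 ≈ -5.7356)
c(W) = -5/6 + W (c(W) = W + 5*(-1/6) = W - 5/6 = -5/6 + W)
c(u) - 286*A = (-5/6 - 20) - 286*(-499/87) = -125/6 + 142714/87 = 281803/174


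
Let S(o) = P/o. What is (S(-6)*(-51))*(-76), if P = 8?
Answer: -5168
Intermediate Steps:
S(o) = 8/o
(S(-6)*(-51))*(-76) = ((8/(-6))*(-51))*(-76) = ((8*(-⅙))*(-51))*(-76) = -4/3*(-51)*(-76) = 68*(-76) = -5168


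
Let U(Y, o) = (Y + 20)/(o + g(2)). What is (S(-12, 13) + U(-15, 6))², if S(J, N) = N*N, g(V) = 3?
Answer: 2328676/81 ≈ 28749.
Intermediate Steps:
S(J, N) = N²
U(Y, o) = (20 + Y)/(3 + o) (U(Y, o) = (Y + 20)/(o + 3) = (20 + Y)/(3 + o))
(S(-12, 13) + U(-15, 6))² = (13² + (20 - 15)/(3 + 6))² = (169 + 5/9)² = (1526/9)² = 2328676/81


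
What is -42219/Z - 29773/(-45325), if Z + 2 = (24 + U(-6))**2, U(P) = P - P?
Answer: -270926639/3716650 ≈ -72.895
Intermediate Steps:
U(P) = 0
Z = 574 (Z = -2 + (24 + 0)**2 = -2 + 24**2 = -2 + 576 = 574)
-42219/Z - 29773/(-45325) = -42219/574 - 29773/(-45325) = -42219*1/574 - 29773*(-1/45325) = -42219/574 + 29773/45325 = -270926639/3716650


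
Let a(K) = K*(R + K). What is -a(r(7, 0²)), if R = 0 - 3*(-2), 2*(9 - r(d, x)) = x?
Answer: -135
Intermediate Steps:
r(d, x) = 9 - x/2
R = 6 (R = 0 + 6 = 6)
a(K) = K*(6 + K)
-a(r(7, 0²)) = -(9 - ½*0²)*(6 + (9 - ½*0²)) = -(9 - ½*0)*(6 + (9 - ½*0)) = -(9 + 0)*(6 + (9 + 0)) = -9*(6 + 9) = -9*15 = -1*135 = -135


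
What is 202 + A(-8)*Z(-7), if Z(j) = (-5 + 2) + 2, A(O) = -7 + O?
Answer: 217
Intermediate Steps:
Z(j) = -1 (Z(j) = -3 + 2 = -1)
202 + A(-8)*Z(-7) = 202 + (-7 - 8)*(-1) = 202 - 15*(-1) = 202 + 15 = 217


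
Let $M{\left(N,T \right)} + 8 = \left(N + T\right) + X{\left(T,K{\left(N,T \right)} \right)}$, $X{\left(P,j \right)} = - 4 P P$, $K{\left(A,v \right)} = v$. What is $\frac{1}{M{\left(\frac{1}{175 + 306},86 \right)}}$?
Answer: $- \frac{481}{14192385} \approx -3.3891 \cdot 10^{-5}$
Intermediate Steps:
$X{\left(P,j \right)} = - 4 P^{2}$
$M{\left(N,T \right)} = -8 + N + T - 4 T^{2}$ ($M{\left(N,T \right)} = -8 - \left(- N - T + 4 T^{2}\right) = -8 + \left(N + T - 4 T^{2}\right) = -8 + N + T - 4 T^{2}$)
$\frac{1}{M{\left(\frac{1}{175 + 306},86 \right)}} = \frac{1}{-8 + \frac{1}{175 + 306} + 86 - 4 \cdot 86^{2}} = \frac{1}{-8 + \frac{1}{481} + 86 - 29584} = \frac{1}{- \frac{14192385}{481}} = - \frac{481}{14192385}$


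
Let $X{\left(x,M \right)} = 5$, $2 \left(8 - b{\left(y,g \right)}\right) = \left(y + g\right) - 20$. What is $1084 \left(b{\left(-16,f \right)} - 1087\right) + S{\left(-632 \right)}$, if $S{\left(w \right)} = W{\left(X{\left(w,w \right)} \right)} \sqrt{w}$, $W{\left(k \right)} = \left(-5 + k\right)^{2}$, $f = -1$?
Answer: $-1149582$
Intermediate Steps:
$b{\left(y,g \right)} = 18 - \frac{g}{2} - \frac{y}{2}$ ($b{\left(y,g \right)} = 8 - \frac{\left(y + g\right) - 20}{2} = 8 - \frac{\left(g + y\right) - 20}{2} = 8 - \frac{-20 + g + y}{2} = 8 - \left(-10 + \frac{g}{2} + \frac{y}{2}\right) = 18 - \frac{g}{2} - \frac{y}{2}$)
$S{\left(w \right)} = 0$ ($S{\left(w \right)} = \left(-5 + 5\right)^{2} \sqrt{w} = 0^{2} \sqrt{w} = 0 \sqrt{w} = 0$)
$1084 \left(b{\left(-16,f \right)} - 1087\right) + S{\left(-632 \right)} = 1084 \left(\left(18 - - \frac{1}{2} - -8\right) - 1087\right) + 0 = 1084 \left(\left(18 + \frac{1}{2} + 8\right) - 1087\right) + 0 = 1084 \left(\frac{53}{2} - 1087\right) + 0 = 1084 \left(- \frac{2121}{2}\right) + 0 = -1149582 + 0 = -1149582$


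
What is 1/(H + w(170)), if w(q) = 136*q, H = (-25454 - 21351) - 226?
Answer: -1/23911 ≈ -4.1822e-5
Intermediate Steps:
H = -47031 (H = -46805 - 226 = -47031)
1/(H + w(170)) = 1/(-47031 + 136*170) = 1/(-47031 + 23120) = 1/(-23911) = -1/23911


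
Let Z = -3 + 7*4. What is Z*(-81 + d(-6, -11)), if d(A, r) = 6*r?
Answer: -3675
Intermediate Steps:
Z = 25 (Z = -3 + 28 = 25)
Z*(-81 + d(-6, -11)) = 25*(-81 + 6*(-11)) = 25*(-81 - 66) = 25*(-147) = -3675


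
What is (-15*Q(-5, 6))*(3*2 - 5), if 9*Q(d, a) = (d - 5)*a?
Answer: 100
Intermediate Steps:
Q(d, a) = a*(-5 + d)/9 (Q(d, a) = ((d - 5)*a)/9 = ((-5 + d)*a)/9 = (a*(-5 + d))/9 = a*(-5 + d)/9)
(-15*Q(-5, 6))*(3*2 - 5) = (-5*6*(-5 - 5)/3)*(3*2 - 5) = (-5*6*(-10)/3)*(6 - 5) = -15*(-20/3)*1 = 100*1 = 100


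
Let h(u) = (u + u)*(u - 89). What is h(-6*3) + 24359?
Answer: 28211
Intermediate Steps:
h(u) = 2*u*(-89 + u) (h(u) = (2*u)*(-89 + u) = 2*u*(-89 + u))
h(-6*3) + 24359 = 2*(-6*3)*(-89 - 6*3) + 24359 = 2*(-18)*(-89 - 18) + 24359 = 2*(-18)*(-107) + 24359 = 3852 + 24359 = 28211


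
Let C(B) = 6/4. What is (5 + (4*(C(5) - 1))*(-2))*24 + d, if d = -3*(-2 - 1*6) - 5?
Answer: 43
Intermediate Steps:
C(B) = 3/2 (C(B) = 6*(¼) = 3/2)
d = 19 (d = -3*(-2 - 6) - 5 = -3*(-8) - 5 = 24 - 5 = 19)
(5 + (4*(C(5) - 1))*(-2))*24 + d = (5 + (4*(3/2 - 1))*(-2))*24 + 19 = (5 + (4*(½))*(-2))*24 + 19 = (5 + 2*(-2))*24 + 19 = (5 - 4)*24 + 19 = 1*24 + 19 = 24 + 19 = 43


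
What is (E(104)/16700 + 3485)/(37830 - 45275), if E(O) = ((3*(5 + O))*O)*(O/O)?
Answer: -14558377/31082875 ≈ -0.46837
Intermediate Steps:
E(O) = O*(15 + 3*O) (E(O) = ((15 + 3*O)*O)*1 = (O*(15 + 3*O))*1 = O*(15 + 3*O))
(E(104)/16700 + 3485)/(37830 - 45275) = ((3*104*(5 + 104))/16700 + 3485)/(37830 - 45275) = ((3*104*109)*(1/16700) + 3485)/(-7445) = (34008*(1/16700) + 3485)*(-1/7445) = (8502/4175 + 3485)*(-1/7445) = (14558377/4175)*(-1/7445) = -14558377/31082875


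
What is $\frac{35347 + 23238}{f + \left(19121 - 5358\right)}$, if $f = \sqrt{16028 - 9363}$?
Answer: $\frac{806305355}{189413504} - \frac{58585 \sqrt{6665}}{189413504} \approx 4.2316$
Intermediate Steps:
$f = \sqrt{6665} \approx 81.639$
$\frac{35347 + 23238}{f + \left(19121 - 5358\right)} = \frac{35347 + 23238}{\sqrt{6665} + \left(19121 - 5358\right)} = \frac{58585}{\sqrt{6665} + \left(19121 - 5358\right)} = \frac{58585}{\sqrt{6665} + 13763} = \frac{58585}{13763 + \sqrt{6665}}$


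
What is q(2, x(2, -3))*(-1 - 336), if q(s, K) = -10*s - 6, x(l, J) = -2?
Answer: 8762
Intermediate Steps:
q(s, K) = -6 - 10*s
q(2, x(2, -3))*(-1 - 336) = (-6 - 10*2)*(-1 - 336) = (-6 - 20)*(-337) = -26*(-337) = 8762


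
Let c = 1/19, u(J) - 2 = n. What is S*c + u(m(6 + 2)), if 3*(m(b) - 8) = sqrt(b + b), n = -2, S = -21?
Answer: -21/19 ≈ -1.1053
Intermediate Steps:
m(b) = 8 + sqrt(2)*sqrt(b)/3 (m(b) = 8 + sqrt(b + b)/3 = 8 + sqrt(2*b)/3 = 8 + (sqrt(2)*sqrt(b))/3 = 8 + sqrt(2)*sqrt(b)/3)
u(J) = 0 (u(J) = 2 - 2 = 0)
c = 1/19 ≈ 0.052632
S*c + u(m(6 + 2)) = -21*1/19 + 0 = -21/19 + 0 = -21/19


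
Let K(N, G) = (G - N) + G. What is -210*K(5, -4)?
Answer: 2730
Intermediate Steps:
K(N, G) = -N + 2*G
-210*K(5, -4) = -210*(-1*5 + 2*(-4)) = -210*(-5 - 8) = -210*(-13) = 2730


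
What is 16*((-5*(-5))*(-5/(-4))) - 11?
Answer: 489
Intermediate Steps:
16*((-5*(-5))*(-5/(-4))) - 11 = 16*(25*(-5*(-1/4))) - 11 = 16*(25*(5/4)) - 11 = 16*(125/4) - 11 = 500 - 11 = 489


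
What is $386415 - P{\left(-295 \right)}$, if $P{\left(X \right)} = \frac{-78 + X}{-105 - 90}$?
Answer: $\frac{75350552}{195} \approx 3.8641 \cdot 10^{5}$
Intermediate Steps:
$P{\left(X \right)} = \frac{2}{5} - \frac{X}{195}$ ($P{\left(X \right)} = \frac{-78 + X}{-195} = \left(-78 + X\right) \left(- \frac{1}{195}\right) = \frac{2}{5} - \frac{X}{195}$)
$386415 - P{\left(-295 \right)} = 386415 - \left(\frac{2}{5} - - \frac{59}{39}\right) = 386415 - \left(\frac{2}{5} + \frac{59}{39}\right) = 386415 - \frac{373}{195} = \frac{75350552}{195}$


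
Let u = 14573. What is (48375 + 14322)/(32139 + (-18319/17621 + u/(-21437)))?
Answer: 607262849071/311271297953 ≈ 1.9509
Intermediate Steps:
(48375 + 14322)/(32139 + (-18319/17621 + u/(-21437))) = (48375 + 14322)/(32139 + (-18319/17621 + 14573/(-21437))) = 62697/(32139 + (-18319*1/17621 + 14573*(-1/21437))) = 62697/(32139 + (-18319/17621 - 1121/1649)) = 62697/(32139 - 49961172/29057029) = 62697/(933813893859/29057029) = 62697*(29057029/933813893859) = 607262849071/311271297953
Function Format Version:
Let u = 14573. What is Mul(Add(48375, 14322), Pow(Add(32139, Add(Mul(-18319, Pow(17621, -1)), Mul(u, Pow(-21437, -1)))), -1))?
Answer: Rational(607262849071, 311271297953) ≈ 1.9509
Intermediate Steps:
Mul(Add(48375, 14322), Pow(Add(32139, Add(Mul(-18319, Pow(17621, -1)), Mul(u, Pow(-21437, -1)))), -1)) = Mul(Add(48375, 14322), Pow(Add(32139, Add(Mul(-18319, Pow(17621, -1)), Mul(14573, Pow(-21437, -1)))), -1)) = Mul(62697, Pow(Add(32139, Add(Mul(-18319, Rational(1, 17621)), Mul(14573, Rational(-1, 21437)))), -1)) = Mul(62697, Pow(Add(32139, Add(Rational(-18319, 17621), Rational(-1121, 1649))), -1)) = Mul(62697, Pow(Add(32139, Rational(-49961172, 29057029)), -1)) = Mul(62697, Pow(Rational(933813893859, 29057029), -1)) = Mul(62697, Rational(29057029, 933813893859)) = Rational(607262849071, 311271297953)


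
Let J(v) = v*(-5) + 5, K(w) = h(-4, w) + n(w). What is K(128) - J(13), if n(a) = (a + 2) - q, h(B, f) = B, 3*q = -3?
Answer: 187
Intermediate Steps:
q = -1 (q = (1/3)*(-3) = -1)
n(a) = 3 + a (n(a) = (a + 2) - 1*(-1) = (2 + a) + 1 = 3 + a)
K(w) = -1 + w (K(w) = -4 + (3 + w) = -1 + w)
J(v) = 5 - 5*v (J(v) = -5*v + 5 = 5 - 5*v)
K(128) - J(13) = (-1 + 128) - (5 - 5*13) = 127 - (5 - 65) = 127 - 1*(-60) = 127 + 60 = 187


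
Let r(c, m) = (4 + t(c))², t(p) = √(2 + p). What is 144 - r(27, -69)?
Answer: 99 - 8*√29 ≈ 55.919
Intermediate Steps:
r(c, m) = (4 + √(2 + c))²
144 - r(27, -69) = 144 - (4 + √(2 + 27))² = 144 - (4 + √29)²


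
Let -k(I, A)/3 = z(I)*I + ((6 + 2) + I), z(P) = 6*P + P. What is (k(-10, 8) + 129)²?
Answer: 3861225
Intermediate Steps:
z(P) = 7*P
k(I, A) = -24 - 21*I² - 3*I (k(I, A) = -3*((7*I)*I + ((6 + 2) + I)) = -3*(7*I² + (8 + I)) = -3*(8 + I + 7*I²) = -24 - 21*I² - 3*I)
(k(-10, 8) + 129)² = ((-24 - 21*(-10)² - 3*(-10)) + 129)² = ((-24 - 21*100 + 30) + 129)² = ((-24 - 2100 + 30) + 129)² = (-2094 + 129)² = (-1965)² = 3861225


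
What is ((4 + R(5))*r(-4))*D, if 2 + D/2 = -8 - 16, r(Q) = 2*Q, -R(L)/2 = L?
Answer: -2496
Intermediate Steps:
R(L) = -2*L
D = -52 (D = -4 + 2*(-8 - 16) = -4 + 2*(-24) = -4 - 48 = -52)
((4 + R(5))*r(-4))*D = ((4 - 2*5)*(2*(-4)))*(-52) = ((4 - 10)*(-8))*(-52) = -6*(-8)*(-52) = 48*(-52) = -2496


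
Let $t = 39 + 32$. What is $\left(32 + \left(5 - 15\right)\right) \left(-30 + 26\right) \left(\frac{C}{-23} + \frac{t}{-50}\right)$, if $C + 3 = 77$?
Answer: $\frac{234652}{575} \approx 408.09$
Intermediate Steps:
$C = 74$ ($C = -3 + 77 = 74$)
$t = 71$
$\left(32 + \left(5 - 15\right)\right) \left(-30 + 26\right) \left(\frac{C}{-23} + \frac{t}{-50}\right) = \left(32 + \left(5 - 15\right)\right) \left(-30 + 26\right) \left(\frac{74}{-23} + \frac{71}{-50}\right) = \left(32 + \left(5 - 15\right)\right) \left(-4\right) \left(74 \left(- \frac{1}{23}\right) + 71 \left(- \frac{1}{50}\right)\right) = \left(32 - 10\right) \left(-4\right) \left(- \frac{74}{23} - \frac{71}{50}\right) = 22 \left(-4\right) \left(- \frac{5333}{1150}\right) = \left(-88\right) \left(- \frac{5333}{1150}\right) = \frac{234652}{575}$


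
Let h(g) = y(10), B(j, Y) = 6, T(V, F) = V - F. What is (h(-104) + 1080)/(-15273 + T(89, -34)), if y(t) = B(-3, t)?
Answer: -181/2525 ≈ -0.071683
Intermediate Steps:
y(t) = 6
h(g) = 6
(h(-104) + 1080)/(-15273 + T(89, -34)) = (6 + 1080)/(-15273 + (89 - 1*(-34))) = 1086/(-15273 + (89 + 34)) = 1086/(-15273 + 123) = 1086/(-15150) = 1086*(-1/15150) = -181/2525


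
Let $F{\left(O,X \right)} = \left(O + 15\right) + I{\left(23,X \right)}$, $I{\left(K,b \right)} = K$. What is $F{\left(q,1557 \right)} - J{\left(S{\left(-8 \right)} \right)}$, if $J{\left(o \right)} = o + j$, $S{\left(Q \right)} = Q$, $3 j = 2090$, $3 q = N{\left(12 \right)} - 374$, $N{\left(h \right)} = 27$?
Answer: $- \frac{2299}{3} \approx -766.33$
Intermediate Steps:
$q = - \frac{347}{3}$ ($q = \frac{27 - 374}{3} = \frac{1}{3} \left(-347\right) = - \frac{347}{3} \approx -115.67$)
$j = \frac{2090}{3}$ ($j = \frac{1}{3} \cdot 2090 = \frac{2090}{3} \approx 696.67$)
$F{\left(O,X \right)} = 38 + O$ ($F{\left(O,X \right)} = \left(O + 15\right) + 23 = \left(15 + O\right) + 23 = 38 + O$)
$J{\left(o \right)} = \frac{2090}{3} + o$ ($J{\left(o \right)} = o + \frac{2090}{3} = \frac{2090}{3} + o$)
$F{\left(q,1557 \right)} - J{\left(S{\left(-8 \right)} \right)} = \left(38 - \frac{347}{3}\right) - \left(\frac{2090}{3} - 8\right) = - \frac{233}{3} - \frac{2066}{3} = - \frac{2299}{3}$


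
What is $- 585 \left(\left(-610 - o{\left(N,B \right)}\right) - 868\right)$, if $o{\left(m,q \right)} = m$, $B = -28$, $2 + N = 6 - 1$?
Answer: $866385$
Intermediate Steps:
$N = 3$ ($N = -2 + \left(6 - 1\right) = -2 + 5 = 3$)
$- 585 \left(\left(-610 - o{\left(N,B \right)}\right) - 868\right) = - 585 \left(\left(-610 - 3\right) - 868\right) = - 585 \left(-613 - 868\right) = \left(-585\right) \left(-1481\right) = 866385$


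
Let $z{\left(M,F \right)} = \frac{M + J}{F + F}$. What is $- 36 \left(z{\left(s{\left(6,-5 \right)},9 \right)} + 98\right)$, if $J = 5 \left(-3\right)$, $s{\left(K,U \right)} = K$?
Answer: $-3510$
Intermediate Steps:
$J = -15$
$z{\left(M,F \right)} = \frac{-15 + M}{2 F}$ ($z{\left(M,F \right)} = \frac{M - 15}{F + F} = \frac{-15 + M}{2 F}$)
$- 36 \left(z{\left(s{\left(6,-5 \right)},9 \right)} + 98\right) = - 36 \left(\frac{-15 + 6}{2 \cdot 9} + 98\right) = - 36 \left(\frac{1}{2} \cdot \frac{1}{9} \left(-9\right) + 98\right) = - 36 \left(- \frac{1}{2} + 98\right) = \left(-36\right) \frac{195}{2} = -3510$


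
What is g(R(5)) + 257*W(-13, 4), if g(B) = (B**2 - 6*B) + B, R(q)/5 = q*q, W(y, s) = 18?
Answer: 19626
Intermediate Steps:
R(q) = 5*q**2 (R(q) = 5*(q*q) = 5*q**2)
g(B) = B**2 - 5*B
g(R(5)) + 257*W(-13, 4) = (5*5**2)*(-5 + 5*5**2) + 257*18 = (5*25)*(-5 + 5*25) + 4626 = 125*(-5 + 125) + 4626 = 125*120 + 4626 = 15000 + 4626 = 19626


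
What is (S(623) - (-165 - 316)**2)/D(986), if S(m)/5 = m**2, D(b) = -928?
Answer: -427321/232 ≈ -1841.9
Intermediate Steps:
S(m) = 5*m**2
(S(623) - (-165 - 316)**2)/D(986) = (5*623**2 - (-165 - 316)**2)/(-928) = (5*388129 - 1*(-481)**2)*(-1/928) = (1940645 - 1*231361)*(-1/928) = (1940645 - 231361)*(-1/928) = 1709284*(-1/928) = -427321/232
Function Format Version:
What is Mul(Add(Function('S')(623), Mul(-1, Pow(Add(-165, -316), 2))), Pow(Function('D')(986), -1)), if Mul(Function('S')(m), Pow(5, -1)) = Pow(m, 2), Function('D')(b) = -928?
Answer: Rational(-427321, 232) ≈ -1841.9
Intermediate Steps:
Function('S')(m) = Mul(5, Pow(m, 2))
Mul(Add(Function('S')(623), Mul(-1, Pow(Add(-165, -316), 2))), Pow(Function('D')(986), -1)) = Mul(Add(Mul(5, Pow(623, 2)), Mul(-1, Pow(Add(-165, -316), 2))), Pow(-928, -1)) = Mul(Add(Mul(5, 388129), Mul(-1, Pow(-481, 2))), Rational(-1, 928)) = Mul(Add(1940645, Mul(-1, 231361)), Rational(-1, 928)) = Mul(Add(1940645, -231361), Rational(-1, 928)) = Mul(1709284, Rational(-1, 928)) = Rational(-427321, 232)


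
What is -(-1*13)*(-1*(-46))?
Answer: 598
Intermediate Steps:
-(-1*13)*(-1*(-46)) = -(-13)*46 = -1*(-598) = 598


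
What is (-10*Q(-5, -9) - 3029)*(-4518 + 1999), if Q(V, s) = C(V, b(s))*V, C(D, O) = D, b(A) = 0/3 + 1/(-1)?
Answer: 8259801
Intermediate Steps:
b(A) = -1 (b(A) = 0*(⅓) + 1*(-1) = 0 - 1 = -1)
Q(V, s) = V² (Q(V, s) = V*V = V²)
(-10*Q(-5, -9) - 3029)*(-4518 + 1999) = (-10*(-5)² - 3029)*(-4518 + 1999) = (-10*25 - 3029)*(-2519) = (-250 - 3029)*(-2519) = -3279*(-2519) = 8259801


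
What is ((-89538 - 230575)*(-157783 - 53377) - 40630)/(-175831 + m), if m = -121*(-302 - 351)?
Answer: -33797510225/48409 ≈ -6.9817e+5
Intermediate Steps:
m = 79013 (m = -121*(-653) = 79013)
((-89538 - 230575)*(-157783 - 53377) - 40630)/(-175831 + m) = ((-89538 - 230575)*(-157783 - 53377) - 40630)/(-175831 + 79013) = (-320113*(-211160) - 40630)/(-96818) = (67595061080 - 40630)*(-1/96818) = 67595020450*(-1/96818) = -33797510225/48409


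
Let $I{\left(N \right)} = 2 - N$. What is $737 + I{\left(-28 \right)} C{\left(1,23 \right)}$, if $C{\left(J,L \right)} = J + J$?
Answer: $797$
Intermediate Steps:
$C{\left(J,L \right)} = 2 J$
$737 + I{\left(-28 \right)} C{\left(1,23 \right)} = 737 + \left(2 - -28\right) 2 \cdot 1 = 737 + \left(2 + 28\right) 2 = 737 + 30 \cdot 2 = 737 + 60 = 797$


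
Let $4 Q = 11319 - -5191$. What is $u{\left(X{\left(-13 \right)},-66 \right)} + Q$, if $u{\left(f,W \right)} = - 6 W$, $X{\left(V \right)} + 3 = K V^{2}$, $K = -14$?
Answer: $\frac{9047}{2} \approx 4523.5$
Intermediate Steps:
$Q = \frac{8255}{2}$ ($Q = \frac{11319 - -5191}{4} = \frac{11319 + 5191}{4} = \frac{1}{4} \cdot 16510 = \frac{8255}{2} \approx 4127.5$)
$X{\left(V \right)} = -3 - 14 V^{2}$
$u{\left(X{\left(-13 \right)},-66 \right)} + Q = \left(-6\right) \left(-66\right) + \frac{8255}{2} = 396 + \frac{8255}{2} = \frac{9047}{2}$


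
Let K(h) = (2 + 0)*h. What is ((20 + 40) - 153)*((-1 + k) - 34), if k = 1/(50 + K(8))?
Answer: 71579/22 ≈ 3253.6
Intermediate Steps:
K(h) = 2*h
k = 1/66 (k = 1/(50 + 2*8) = 1/(50 + 16) = 1/66 ≈ 0.015152)
((20 + 40) - 153)*((-1 + k) - 34) = ((20 + 40) - 153)*((-1 + 1/66) - 34) = (60 - 153)*(-65/66 - 34) = -93*(-2309/66) = 71579/22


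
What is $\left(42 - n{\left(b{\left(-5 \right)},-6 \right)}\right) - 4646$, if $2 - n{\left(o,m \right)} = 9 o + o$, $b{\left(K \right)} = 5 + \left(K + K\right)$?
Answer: $-4656$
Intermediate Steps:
$b{\left(K \right)} = 5 + 2 K$
$n{\left(o,m \right)} = 2 - 10 o$ ($n{\left(o,m \right)} = 2 - \left(9 o + o\right) = 2 - 10 o$)
$\left(42 - n{\left(b{\left(-5 \right)},-6 \right)}\right) - 4646 = \left(42 - \left(2 - 10 \left(5 + 2 \left(-5\right)\right)\right)\right) - 4646 = \left(42 - \left(2 - 10 \left(5 - 10\right)\right)\right) - 4646 = \left(42 - \left(2 - -50\right)\right) - 4646 = \left(42 - \left(2 + 50\right)\right) - 4646 = \left(42 - 52\right) - 4646 = -10 - 4646 = -4656$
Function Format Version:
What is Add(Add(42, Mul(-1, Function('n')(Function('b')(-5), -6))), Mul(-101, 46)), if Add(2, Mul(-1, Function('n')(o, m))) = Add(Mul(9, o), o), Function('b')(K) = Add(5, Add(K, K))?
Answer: -4656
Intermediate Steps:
Function('b')(K) = Add(5, Mul(2, K))
Function('n')(o, m) = Add(2, Mul(-10, o)) (Function('n')(o, m) = Add(2, Mul(-1, Add(Mul(9, o), o))) = Add(2, Mul(-1, Mul(10, o))) = Add(2, Mul(-10, o)))
Add(Add(42, Mul(-1, Function('n')(Function('b')(-5), -6))), Mul(-101, 46)) = Add(Add(42, Mul(-1, Add(2, Mul(-10, Add(5, Mul(2, -5)))))), Mul(-101, 46)) = Add(Add(42, Mul(-1, Add(2, Mul(-10, Add(5, -10))))), -4646) = Add(Add(42, Mul(-1, Add(2, Mul(-10, -5)))), -4646) = Add(Add(42, Mul(-1, Add(2, 50))), -4646) = Add(Add(42, Mul(-1, 52)), -4646) = Add(Add(42, -52), -4646) = Add(-10, -4646) = -4656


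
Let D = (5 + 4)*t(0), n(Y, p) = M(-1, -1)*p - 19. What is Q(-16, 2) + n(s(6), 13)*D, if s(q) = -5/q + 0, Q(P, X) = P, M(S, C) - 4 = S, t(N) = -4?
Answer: -736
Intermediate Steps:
M(S, C) = 4 + S
s(q) = -5/q
n(Y, p) = -19 + 3*p (n(Y, p) = (4 - 1)*p - 19 = 3*p - 19 = -19 + 3*p)
D = -36 (D = (5 + 4)*(-4) = 9*(-4) = -36)
Q(-16, 2) + n(s(6), 13)*D = -16 + (-19 + 3*13)*(-36) = -16 + (-19 + 39)*(-36) = -16 + 20*(-36) = -16 - 720 = -736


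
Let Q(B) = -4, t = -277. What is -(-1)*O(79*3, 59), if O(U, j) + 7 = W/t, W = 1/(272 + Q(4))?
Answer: -519653/74236 ≈ -7.0000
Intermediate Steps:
W = 1/268 (W = 1/(272 - 4) = 1/268 ≈ 0.0037313)
O(U, j) = -519653/74236 (O(U, j) = -7 + (1/268)/(-277) = -7 + (1/268)*(-1/277) = -7 - 1/74236 = -519653/74236)
-(-1)*O(79*3, 59) = -(-1)*(-519653)/74236 = -1*519653/74236 = -519653/74236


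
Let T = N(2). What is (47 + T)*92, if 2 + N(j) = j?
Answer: 4324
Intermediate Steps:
N(j) = -2 + j
T = 0 (T = -2 + 2 = 0)
(47 + T)*92 = (47 + 0)*92 = 47*92 = 4324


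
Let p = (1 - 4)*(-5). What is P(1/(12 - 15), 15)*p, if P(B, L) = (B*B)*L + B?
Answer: 20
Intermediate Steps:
P(B, L) = B + L*B² (P(B, L) = B²*L + B = L*B² + B = B + L*B²)
p = 15 (p = -3*(-5) = 15)
P(1/(12 - 15), 15)*p = ((1 + 15/(12 - 15))/(12 - 15))*15 = ((1 + 15/(-3))/(-3))*15 = -(1 - ⅓*15)/3*15 = -(1 - 5)/3*15 = -⅓*(-4)*15 = (4/3)*15 = 20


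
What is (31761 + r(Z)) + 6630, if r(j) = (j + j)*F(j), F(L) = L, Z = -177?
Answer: 101049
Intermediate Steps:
r(j) = 2*j**2 (r(j) = (j + j)*j = (2*j)*j = 2*j**2)
(31761 + r(Z)) + 6630 = (31761 + 2*(-177)**2) + 6630 = (31761 + 2*31329) + 6630 = (31761 + 62658) + 6630 = 94419 + 6630 = 101049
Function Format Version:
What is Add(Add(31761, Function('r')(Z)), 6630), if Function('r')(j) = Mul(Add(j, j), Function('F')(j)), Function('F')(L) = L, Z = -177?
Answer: 101049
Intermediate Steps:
Function('r')(j) = Mul(2, Pow(j, 2)) (Function('r')(j) = Mul(Add(j, j), j) = Mul(Mul(2, j), j) = Mul(2, Pow(j, 2)))
Add(Add(31761, Function('r')(Z)), 6630) = Add(Add(31761, Mul(2, Pow(-177, 2))), 6630) = Add(Add(31761, Mul(2, 31329)), 6630) = Add(Add(31761, 62658), 6630) = Add(94419, 6630) = 101049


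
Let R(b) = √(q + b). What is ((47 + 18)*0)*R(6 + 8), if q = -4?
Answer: 0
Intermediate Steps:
R(b) = √(-4 + b)
((47 + 18)*0)*R(6 + 8) = ((47 + 18)*0)*√(-4 + (6 + 8)) = (65*0)*√(-4 + 14) = 0*√10 = 0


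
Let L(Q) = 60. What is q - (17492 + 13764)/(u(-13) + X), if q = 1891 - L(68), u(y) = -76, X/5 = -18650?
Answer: 85455581/46663 ≈ 1831.3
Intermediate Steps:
X = -93250 (X = 5*(-18650) = -93250)
q = 1831 (q = 1891 - 1*60 = 1891 - 60 = 1831)
q - (17492 + 13764)/(u(-13) + X) = 1831 - (17492 + 13764)/(-76 - 93250) = 1831 - 31256/(-93326) = 1831 - 31256*(-1)/93326 = 1831 - 1*(-15628/46663) = 1831 + 15628/46663 = 85455581/46663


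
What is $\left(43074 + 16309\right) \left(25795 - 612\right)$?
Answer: $1495442089$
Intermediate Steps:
$\left(43074 + 16309\right) \left(25795 - 612\right) = 59383 \cdot 25183 = 1495442089$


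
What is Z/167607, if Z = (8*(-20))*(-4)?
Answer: 640/167607 ≈ 0.0038185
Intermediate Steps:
Z = 640 (Z = -160*(-4) = 640)
Z/167607 = 640/167607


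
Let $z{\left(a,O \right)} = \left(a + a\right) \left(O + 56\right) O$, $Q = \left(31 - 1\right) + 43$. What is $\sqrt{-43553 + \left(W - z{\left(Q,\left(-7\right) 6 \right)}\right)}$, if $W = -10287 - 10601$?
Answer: $\sqrt{21407} \approx 146.31$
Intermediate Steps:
$Q = 73$ ($Q = 30 + 43 = 73$)
$W = -20888$
$z{\left(a,O \right)} = 2 O a \left(56 + O\right)$ ($z{\left(a,O \right)} = 2 a \left(56 + O\right) O = 2 O a \left(56 + O\right)$)
$\sqrt{-43553 + \left(W - z{\left(Q,\left(-7\right) 6 \right)}\right)} = \sqrt{-43553 - \left(20888 + 2 \left(\left(-7\right) 6\right) 73 \left(56 - 42\right)\right)} = \sqrt{-43553 - \left(20888 + 2 \left(-42\right) 73 \left(56 - 42\right)\right)} = \sqrt{-43553 - \left(20888 + 2 \left(-42\right) 73 \cdot 14\right)} = \sqrt{-43553 - -64960} = \sqrt{-43553 + \left(-20888 + 85848\right)} = \sqrt{-43553 + 64960} = \sqrt{21407}$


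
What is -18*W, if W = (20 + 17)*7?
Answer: -4662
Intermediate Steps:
W = 259 (W = 37*7 = 259)
-18*W = -18*259 = -4662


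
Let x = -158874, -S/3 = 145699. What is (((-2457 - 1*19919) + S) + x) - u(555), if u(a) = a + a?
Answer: -619457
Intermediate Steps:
S = -437097 (S = -3*145699 = -437097)
u(a) = 2*a
(((-2457 - 1*19919) + S) + x) - u(555) = (((-2457 - 1*19919) - 437097) - 158874) - 2*555 = (((-2457 - 19919) - 437097) - 158874) - 1*1110 = ((-22376 - 437097) - 158874) - 1110 = (-459473 - 158874) - 1110 = -618347 - 1110 = -619457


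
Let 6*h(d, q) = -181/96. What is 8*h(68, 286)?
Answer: -181/72 ≈ -2.5139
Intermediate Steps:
h(d, q) = -181/576 (h(d, q) = (-181/96)/6 = (-181*1/96)/6 = (⅙)*(-181/96) = -181/576)
8*h(68, 286) = 8*(-181/576) = -181/72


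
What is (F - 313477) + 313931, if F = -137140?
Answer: -136686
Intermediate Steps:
(F - 313477) + 313931 = (-137140 - 313477) + 313931 = -450617 + 313931 = -136686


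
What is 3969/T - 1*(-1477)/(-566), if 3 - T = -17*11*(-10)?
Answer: -5004013/1056722 ≈ -4.7354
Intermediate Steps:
T = -1867 (T = 3 - (-17*11)*(-10) = 3 - (-187)*(-10) = 3 - 1*1870 = 3 - 1870 = -1867)
3969/T - 1*(-1477)/(-566) = 3969/(-1867) - 1*(-1477)/(-566) = 3969*(-1/1867) + 1477*(-1/566) = -3969/1867 - 1477/566 = -5004013/1056722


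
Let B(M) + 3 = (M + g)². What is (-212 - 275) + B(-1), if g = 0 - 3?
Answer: -474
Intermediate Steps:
g = -3
B(M) = -3 + (-3 + M)² (B(M) = -3 + (M - 3)² = -3 + (-3 + M)²)
(-212 - 275) + B(-1) = (-212 - 275) + (-3 + (-3 - 1)²) = -487 + (-3 + (-4)²) = -487 + (-3 + 16) = -487 + 13 = -474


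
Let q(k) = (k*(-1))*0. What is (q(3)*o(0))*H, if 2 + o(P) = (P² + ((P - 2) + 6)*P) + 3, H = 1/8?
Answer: 0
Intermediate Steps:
q(k) = 0 (q(k) = -k*0 = 0)
H = ⅛ ≈ 0.12500
o(P) = 1 + P² + P*(4 + P) (o(P) = -2 + ((P² + ((P - 2) + 6)*P) + 3) = -2 + ((P² + ((-2 + P) + 6)*P) + 3) = -2 + ((P² + (4 + P)*P) + 3) = -2 + ((P² + P*(4 + P)) + 3) = -2 + (3 + P² + P*(4 + P)) = 1 + P² + P*(4 + P))
(q(3)*o(0))*H = (0*(1 + 2*0² + 4*0))*(⅛) = (0*(1 + 2*0 + 0))*(⅛) = (0*(1 + 0 + 0))*(⅛) = (0*1)*(⅛) = 0*(⅛) = 0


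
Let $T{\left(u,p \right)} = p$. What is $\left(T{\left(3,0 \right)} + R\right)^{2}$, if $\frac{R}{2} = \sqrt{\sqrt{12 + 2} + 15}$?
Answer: $60 + 4 \sqrt{14} \approx 74.967$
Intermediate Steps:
$R = 2 \sqrt{15 + \sqrt{14}}$ ($R = 2 \sqrt{\sqrt{12 + 2} + 15} = 2 \sqrt{\sqrt{14} + 15} = 2 \sqrt{15 + \sqrt{14}} \approx 8.6583$)
$\left(T{\left(3,0 \right)} + R\right)^{2} = \left(0 + 2 \sqrt{15 + \sqrt{14}}\right)^{2} = \left(2 \sqrt{15 + \sqrt{14}}\right)^{2} = 60 + 4 \sqrt{14}$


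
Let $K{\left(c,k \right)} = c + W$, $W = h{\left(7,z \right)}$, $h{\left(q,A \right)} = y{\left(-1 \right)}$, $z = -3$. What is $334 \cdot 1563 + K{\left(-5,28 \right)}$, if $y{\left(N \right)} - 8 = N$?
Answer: $522044$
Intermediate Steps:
$y{\left(N \right)} = 8 + N$
$h{\left(q,A \right)} = 7$ ($h{\left(q,A \right)} = 8 - 1 = 7$)
$W = 7$
$K{\left(c,k \right)} = 7 + c$ ($K{\left(c,k \right)} = c + 7 = 7 + c$)
$334 \cdot 1563 + K{\left(-5,28 \right)} = 334 \cdot 1563 + \left(7 - 5\right) = 522042 + 2 = 522044$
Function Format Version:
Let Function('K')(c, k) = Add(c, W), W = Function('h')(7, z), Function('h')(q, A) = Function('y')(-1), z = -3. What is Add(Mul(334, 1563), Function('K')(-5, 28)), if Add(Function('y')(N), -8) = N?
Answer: 522044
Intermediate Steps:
Function('y')(N) = Add(8, N)
Function('h')(q, A) = 7 (Function('h')(q, A) = Add(8, -1) = 7)
W = 7
Function('K')(c, k) = Add(7, c) (Function('K')(c, k) = Add(c, 7) = Add(7, c))
Add(Mul(334, 1563), Function('K')(-5, 28)) = Add(Mul(334, 1563), Add(7, -5)) = Add(522042, 2) = 522044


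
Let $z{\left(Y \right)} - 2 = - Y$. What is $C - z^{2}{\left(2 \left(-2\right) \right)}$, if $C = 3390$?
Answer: $3354$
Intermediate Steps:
$z{\left(Y \right)} = 2 - Y$
$C - z^{2}{\left(2 \left(-2\right) \right)} = 3390 - \left(2 - 2 \left(-2\right)\right)^{2} = 3390 - \left(2 - -4\right)^{2} = 3390 - \left(2 + 4\right)^{2} = 3390 - 6^{2} = 3390 - 36 = 3354$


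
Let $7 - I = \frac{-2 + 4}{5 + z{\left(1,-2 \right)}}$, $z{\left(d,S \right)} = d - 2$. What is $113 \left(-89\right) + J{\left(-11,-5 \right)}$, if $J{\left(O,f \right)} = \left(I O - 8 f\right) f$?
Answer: $- \frac{19799}{2} \approx -9899.5$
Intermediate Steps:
$z{\left(d,S \right)} = -2 + d$
$I = \frac{13}{2}$ ($I = 7 - \frac{-2 + 4}{5 + \left(-2 + 1\right)} = 7 - \frac{2}{5 - 1} = 7 - \frac{2}{4} = 7 - 2 \cdot \frac{1}{4} = 7 - \frac{1}{2} = \frac{13}{2} \approx 6.5$)
$J{\left(O,f \right)} = f \left(- 8 f + \frac{13 O}{2}\right)$ ($J{\left(O,f \right)} = \left(\frac{13 O}{2} - 8 f\right) f = \left(- 8 f + \frac{13 O}{2}\right) f = f \left(- 8 f + \frac{13 O}{2}\right)$)
$113 \left(-89\right) + J{\left(-11,-5 \right)} = 113 \left(-89\right) + \frac{1}{2} \left(-5\right) \left(\left(-16\right) \left(-5\right) + 13 \left(-11\right)\right) = -10057 + \frac{1}{2} \left(-5\right) \left(80 - 143\right) = -10057 + \frac{1}{2} \left(-5\right) \left(-63\right) = -10057 + \frac{315}{2} = - \frac{19799}{2}$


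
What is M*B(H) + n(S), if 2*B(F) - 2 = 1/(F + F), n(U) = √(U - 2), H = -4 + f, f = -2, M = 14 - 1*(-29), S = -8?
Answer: 989/24 + I*√10 ≈ 41.208 + 3.1623*I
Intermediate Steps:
M = 43 (M = 14 + 29 = 43)
H = -6 (H = -4 - 2 = -6)
n(U) = √(-2 + U)
B(F) = 1 + 1/(4*F) (B(F) = 1 + 1/(2*(F + F)) = 1 + 1/(2*((2*F))) = 1 + (1/(2*F))/2 = 1 + 1/(4*F))
M*B(H) + n(S) = 43*((¼ - 6)/(-6)) + √(-2 - 8) = 43*(-⅙*(-23/4)) + √(-10) = 43*(23/24) + I*√10 = 989/24 + I*√10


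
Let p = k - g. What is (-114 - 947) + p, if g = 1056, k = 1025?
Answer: -1092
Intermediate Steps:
p = -31 (p = 1025 - 1*1056 = 1025 - 1056 = -31)
(-114 - 947) + p = (-114 - 947) - 31 = -1061 - 31 = -1092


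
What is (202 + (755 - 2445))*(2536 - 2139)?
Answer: -590736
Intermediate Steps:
(202 + (755 - 2445))*(2536 - 2139) = (202 - 1690)*397 = -1488*397 = -590736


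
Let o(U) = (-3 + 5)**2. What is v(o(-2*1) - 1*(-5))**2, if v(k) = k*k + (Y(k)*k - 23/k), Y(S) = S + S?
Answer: 4682896/81 ≈ 57814.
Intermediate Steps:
o(U) = 4 (o(U) = 2**2 = 4)
Y(S) = 2*S
v(k) = -23/k + 3*k**2 (v(k) = k*k + ((2*k)*k - 23/k) = k**2 + (2*k**2 - 23/k) = k**2 + (-23/k + 2*k**2) = -23/k + 3*k**2)
v(o(-2*1) - 1*(-5))**2 = ((-23 + 3*(4 - 1*(-5))**3)/(4 - 1*(-5)))**2 = ((-23 + 3*(4 + 5)**3)/(4 + 5))**2 = ((-23 + 3*9**3)/9)**2 = ((-23 + 3*729)/9)**2 = ((-23 + 2187)/9)**2 = ((1/9)*2164)**2 = (2164/9)**2 = 4682896/81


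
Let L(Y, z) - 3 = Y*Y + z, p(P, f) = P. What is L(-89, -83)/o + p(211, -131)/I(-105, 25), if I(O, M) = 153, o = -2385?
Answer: -8598/4505 ≈ -1.9085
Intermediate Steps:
L(Y, z) = 3 + z + Y² (L(Y, z) = 3 + (Y*Y + z) = 3 + (Y² + z) = 3 + (z + Y²) = 3 + z + Y²)
L(-89, -83)/o + p(211, -131)/I(-105, 25) = (3 - 83 + (-89)²)/(-2385) + 211/153 = (3 - 83 + 7921)*(-1/2385) + 211*(1/153) = 7841*(-1/2385) + 211/153 = -7841/2385 + 211/153 = -8598/4505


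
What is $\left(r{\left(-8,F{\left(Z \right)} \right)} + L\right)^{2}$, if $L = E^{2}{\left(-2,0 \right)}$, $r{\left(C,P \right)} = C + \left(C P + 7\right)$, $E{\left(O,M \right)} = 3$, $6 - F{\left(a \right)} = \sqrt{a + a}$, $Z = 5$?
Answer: $2240 - 640 \sqrt{10} \approx 216.14$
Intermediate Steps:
$F{\left(a \right)} = 6 - \sqrt{2} \sqrt{a}$ ($F{\left(a \right)} = 6 - \sqrt{a + a} = 6 - \sqrt{2 a} = 6 - \sqrt{2} \sqrt{a}$)
$r{\left(C,P \right)} = 7 + C + C P$ ($r{\left(C,P \right)} = C + \left(7 + C P\right) = 7 + C + C P$)
$L = 9$ ($L = 3^{2} = 9$)
$\left(r{\left(-8,F{\left(Z \right)} \right)} + L\right)^{2} = \left(\left(7 - 8 - 8 \left(6 - \sqrt{2} \sqrt{5}\right)\right) + 9\right)^{2} = \left(\left(7 - 8 - 8 \left(6 - \sqrt{10}\right)\right) + 9\right)^{2} = \left(\left(7 - 8 - \left(48 - 8 \sqrt{10}\right)\right) + 9\right)^{2} = \left(\left(-49 + 8 \sqrt{10}\right) + 9\right)^{2} = \left(-40 + 8 \sqrt{10}\right)^{2}$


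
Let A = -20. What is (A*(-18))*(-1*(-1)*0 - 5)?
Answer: -1800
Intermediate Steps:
(A*(-18))*(-1*(-1)*0 - 5) = (-20*(-18))*(-1*(-1)*0 - 5) = 360*(1*0 - 5) = 360*(0 - 5) = 360*(-5) = -1800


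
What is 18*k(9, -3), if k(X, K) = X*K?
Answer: -486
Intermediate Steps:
k(X, K) = K*X
18*k(9, -3) = 18*(-3*9) = 18*(-27) = -486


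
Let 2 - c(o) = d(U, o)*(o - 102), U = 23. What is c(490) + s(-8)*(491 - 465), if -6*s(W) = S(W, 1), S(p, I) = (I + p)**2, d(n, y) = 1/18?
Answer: -2087/9 ≈ -231.89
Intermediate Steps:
d(n, y) = 1/18
s(W) = -(1 + W)**2/6
c(o) = 23/3 - o/18 (c(o) = 2 - (o - 102)/18 = 2 - (-102 + o)/18 = 2 - (-17/3 + o/18) = 2 + (17/3 - o/18) = 23/3 - o/18)
c(490) + s(-8)*(491 - 465) = (23/3 - 1/18*490) + (-(1 - 8)**2/6)*(491 - 465) = (23/3 - 245/9) - 1/6*(-7)**2*26 = -176/9 - 1/6*49*26 = -176/9 - 49/6*26 = -176/9 - 637/3 = -2087/9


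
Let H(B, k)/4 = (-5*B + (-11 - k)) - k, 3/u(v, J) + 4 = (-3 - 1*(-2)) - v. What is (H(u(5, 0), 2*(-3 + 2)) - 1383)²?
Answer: 1974025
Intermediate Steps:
u(v, J) = 3/(-5 - v) (u(v, J) = 3/(-4 + ((-3 - 1*(-2)) - v)) = 3/(-4 + ((-3 + 2) - v)) = 3/(-4 + (-1 - v)) = 3/(-5 - v))
H(B, k) = -44 - 20*B - 8*k (H(B, k) = 4*((-5*B + (-11 - k)) - k) = 4*((-11 - k - 5*B) - k) = 4*(-11 - 5*B - 2*k) = -44 - 20*B - 8*k)
(H(u(5, 0), 2*(-3 + 2)) - 1383)² = ((-44 - (-60)/(5 + 5) - 16*(-3 + 2)) - 1383)² = ((-44 - (-60)/10 - 16*(-1)) - 1383)² = ((-44 - (-60)/10 - 8*(-2)) - 1383)² = ((-44 - 20*(-3/10) + 16) - 1383)² = ((-44 + 6 + 16) - 1383)² = (-22 - 1383)² = (-1405)² = 1974025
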